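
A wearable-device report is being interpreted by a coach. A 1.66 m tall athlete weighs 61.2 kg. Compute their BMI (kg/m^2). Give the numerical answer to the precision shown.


height^2 = 2.7556 m^2
BMI = 61.2 / 2.7556 = 22.21 kg/m^2

22.21 kg/m^2


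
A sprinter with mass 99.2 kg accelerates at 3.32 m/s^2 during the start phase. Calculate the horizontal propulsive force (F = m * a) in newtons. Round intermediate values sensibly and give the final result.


F = m * a
= 99.2 * 3.32
= 329.34 N

329.34 N


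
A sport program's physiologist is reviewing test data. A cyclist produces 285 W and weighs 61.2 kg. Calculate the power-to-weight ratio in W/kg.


P/W = power / mass
= 285 / 61.2
= 4.657 W/kg

4.657 W/kg


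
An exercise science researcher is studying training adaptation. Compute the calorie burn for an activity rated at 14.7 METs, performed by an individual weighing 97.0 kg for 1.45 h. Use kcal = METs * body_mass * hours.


Product of METs and mass = 14.7 * 97.0 = 1425.9
Total kcal = 1425.9 * 1.45 = 2067.56 kcal

2067.56 kcal


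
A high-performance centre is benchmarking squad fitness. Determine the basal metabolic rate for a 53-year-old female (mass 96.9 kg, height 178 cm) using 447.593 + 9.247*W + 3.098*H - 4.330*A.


BMR = 447.593 + 9.247*96.9 + 3.098*178 - 4.330*53
= 1665.58 kcal/day

1665.58 kcal/day


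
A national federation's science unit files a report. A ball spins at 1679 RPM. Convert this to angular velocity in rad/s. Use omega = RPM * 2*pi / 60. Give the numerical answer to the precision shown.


omega = 1679 * 2 * pi / 60
= 1679 * 6.28318531 / 60
= 10549.468 / 60
= 175.824 rad/s

175.824 rad/s


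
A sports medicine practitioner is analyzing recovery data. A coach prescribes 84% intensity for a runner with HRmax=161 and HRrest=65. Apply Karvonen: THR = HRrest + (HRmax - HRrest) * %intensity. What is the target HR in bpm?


Heart rate reserve = 161 - 65 = 96
Intensity fraction = 84 / 100 = 0.84
THR = 65 + 96 * 0.84 = 145.64 bpm

145.64 bpm


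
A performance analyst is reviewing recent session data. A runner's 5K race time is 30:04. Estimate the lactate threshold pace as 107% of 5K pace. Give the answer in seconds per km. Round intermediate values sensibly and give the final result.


Total race time = 30*60 + 4 = 1804 seconds
5K pace = 1804 / 5 = 360.8 sec/km
LT pace = 360.8 * 1.07 = 386.06 sec/km

386.06 s/km


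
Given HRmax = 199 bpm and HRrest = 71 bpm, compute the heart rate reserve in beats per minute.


Heart rate reserve = maximum HR minus resting HR
HRR = 199 - 71 = 128 bpm

128 bpm


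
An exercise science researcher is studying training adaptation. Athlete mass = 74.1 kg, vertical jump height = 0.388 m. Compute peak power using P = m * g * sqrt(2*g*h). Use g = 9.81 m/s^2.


sqrt(2 * 9.81 * 0.388) = sqrt(7.61256) = 2.759087 m/s
P = 74.1 * 9.81 * 2.759087
= 2005.64 W

2005.64 W


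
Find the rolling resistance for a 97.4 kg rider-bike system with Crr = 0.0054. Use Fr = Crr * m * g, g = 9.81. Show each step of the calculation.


m * g = 97.4 * 9.81 = 955.494 N
Fr = 0.0054 * 955.494 = 5.16 N

5.16 N


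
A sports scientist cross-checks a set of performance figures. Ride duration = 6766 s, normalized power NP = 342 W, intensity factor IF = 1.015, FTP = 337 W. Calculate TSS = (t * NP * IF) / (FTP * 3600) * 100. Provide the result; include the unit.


Numerator = 6766 * 342 * 1.015 = 2348681.58
Denominator = 337 * 3600 = 1213200
TSS = 2348681.58 / 1213200 * 100
= 193.59

193.59 TSS


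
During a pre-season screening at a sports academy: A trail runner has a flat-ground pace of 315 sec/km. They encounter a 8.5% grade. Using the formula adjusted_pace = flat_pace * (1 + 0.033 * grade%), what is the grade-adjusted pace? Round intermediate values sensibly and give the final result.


Grade factor = 1 + 0.033 * 8.5 = 1.2805
Adjusted = 315 * 1.2805 = 403.36 sec/km

403.36 s/km


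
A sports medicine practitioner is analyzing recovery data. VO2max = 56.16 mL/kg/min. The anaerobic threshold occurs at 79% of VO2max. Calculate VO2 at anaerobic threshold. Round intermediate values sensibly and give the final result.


AT fraction = 79 / 100 = 0.79
AT VO2 = 56.16 * 0.79
= 44.37 mL/kg/min

44.37 mL/kg/min


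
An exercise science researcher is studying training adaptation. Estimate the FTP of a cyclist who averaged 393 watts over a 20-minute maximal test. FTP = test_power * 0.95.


FTP = 393 * 0.95 = 373.35 W

373.35 W


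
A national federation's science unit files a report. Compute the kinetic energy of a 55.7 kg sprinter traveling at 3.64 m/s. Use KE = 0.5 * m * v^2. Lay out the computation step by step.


Velocity squared = 13.2496
KE = 0.5 * 55.7 * 13.2496 = 369.0 J

369.0 J


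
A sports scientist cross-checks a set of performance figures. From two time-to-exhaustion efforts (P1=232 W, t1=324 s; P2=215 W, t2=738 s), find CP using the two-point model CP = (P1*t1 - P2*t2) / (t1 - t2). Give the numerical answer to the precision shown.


Work in trial 1 = 75168 J
Work in trial 2 = 158670 J
Delta work = -83502 J
Delta time = -414 s
CP = -83502 / -414 = 201.7 W

201.7 W


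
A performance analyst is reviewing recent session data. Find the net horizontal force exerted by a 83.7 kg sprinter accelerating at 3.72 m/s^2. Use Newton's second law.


Newton's second law: F = m * a
F = 83.7 * 3.72 = 311.36 N

311.36 N


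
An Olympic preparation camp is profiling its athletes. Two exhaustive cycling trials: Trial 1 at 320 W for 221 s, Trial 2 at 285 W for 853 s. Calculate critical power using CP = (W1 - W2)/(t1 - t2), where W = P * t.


W1 = 320 * 221 = 70720 J
W2 = 285 * 853 = 243105 J
CP = (70720 - 243105) / (221 - 853)
= -172385 / -632
= 272.76 W

272.76 W


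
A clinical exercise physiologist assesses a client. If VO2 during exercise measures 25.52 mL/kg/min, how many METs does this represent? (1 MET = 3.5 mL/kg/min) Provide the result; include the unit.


METs = VO2 / 3.5 = 25.52 / 3.5 = 7.29

7.29 METs


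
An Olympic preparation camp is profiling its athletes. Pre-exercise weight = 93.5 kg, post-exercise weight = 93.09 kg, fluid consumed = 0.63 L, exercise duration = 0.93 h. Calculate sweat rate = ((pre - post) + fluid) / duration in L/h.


Weight loss = 93.5 - 93.09 = 0.41 kg (approx L)
Total sweat = 0.41 + 0.63 = 1.04 L
Sweat rate = 1.04 / 0.93 = 1.118 L/h

1.118 L/h


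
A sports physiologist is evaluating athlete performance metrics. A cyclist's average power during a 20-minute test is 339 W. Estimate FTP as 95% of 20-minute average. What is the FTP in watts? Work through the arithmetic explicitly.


FTP = 20-min power * 0.95
= 339 * 0.95
= 322.05 W

322.05 W


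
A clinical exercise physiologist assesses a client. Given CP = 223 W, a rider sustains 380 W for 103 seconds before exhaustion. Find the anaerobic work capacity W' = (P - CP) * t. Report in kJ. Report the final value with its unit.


Excess power = 380 - 223 = 157 W
Work above CP = 157 * 103 = 16171 J
W' = 16.171 kJ

16.171 kJ


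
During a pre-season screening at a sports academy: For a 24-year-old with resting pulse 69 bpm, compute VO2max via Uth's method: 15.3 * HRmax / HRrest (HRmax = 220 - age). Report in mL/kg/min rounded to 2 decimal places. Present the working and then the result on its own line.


Step 1: HRmax = 220 - 24 = 196 bpm
Step 2: Ratio = 196 / 69 = 2.8406
Step 3: VO2max = 15.3 * 2.8406 = 43.46 mL/kg/min

43.46 mL/kg/min


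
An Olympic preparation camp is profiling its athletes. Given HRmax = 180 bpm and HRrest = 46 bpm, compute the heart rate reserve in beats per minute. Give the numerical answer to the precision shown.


Heart rate reserve = maximum HR minus resting HR
HRR = 180 - 46 = 134 bpm

134 bpm


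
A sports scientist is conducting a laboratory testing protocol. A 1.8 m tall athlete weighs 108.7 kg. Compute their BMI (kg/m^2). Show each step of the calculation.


height^2 = 3.24 m^2
BMI = 108.7 / 3.24 = 33.55 kg/m^2

33.55 kg/m^2


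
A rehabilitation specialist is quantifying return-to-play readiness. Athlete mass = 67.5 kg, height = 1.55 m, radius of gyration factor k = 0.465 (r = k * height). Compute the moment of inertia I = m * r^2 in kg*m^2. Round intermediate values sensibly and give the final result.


r = k * height = 0.465 * 1.55 = 0.72075 m
r^2 = 0.72075^2 = 0.519481
I = 67.5 * 0.519481 = 35.065 kg*m^2

35.065 kg*m^2


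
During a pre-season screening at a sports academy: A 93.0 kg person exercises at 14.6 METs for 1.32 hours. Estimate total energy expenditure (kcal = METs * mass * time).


Energy = METs * mass(kg) * time(h)
= 14.6 * 93.0 * 1.32
= 1792.3 kcal

1792.3 kcal


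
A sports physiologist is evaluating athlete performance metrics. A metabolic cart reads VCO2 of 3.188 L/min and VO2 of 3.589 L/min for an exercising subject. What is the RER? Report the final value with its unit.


RER = VCO2 / VO2 = 3.188 / 3.589 = 0.8883

0.8883


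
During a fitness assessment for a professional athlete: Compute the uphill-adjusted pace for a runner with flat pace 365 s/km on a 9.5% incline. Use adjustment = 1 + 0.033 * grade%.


Adjustment factor = 1 + 0.033 * 9.5 = 1.3135
Grade-adjusted pace = 365 * 1.3135 = 479.43 s/km

479.43 s/km


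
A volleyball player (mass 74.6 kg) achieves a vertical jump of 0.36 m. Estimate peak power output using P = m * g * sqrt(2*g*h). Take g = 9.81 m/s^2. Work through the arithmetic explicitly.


2 * g * h = 2 * 9.81 * 0.36 = 7.0632
sqrt(7.0632) = 2.657668 m/s
P = 74.6 * 9.81 * 2.657668 = 1944.95 W

1944.95 W


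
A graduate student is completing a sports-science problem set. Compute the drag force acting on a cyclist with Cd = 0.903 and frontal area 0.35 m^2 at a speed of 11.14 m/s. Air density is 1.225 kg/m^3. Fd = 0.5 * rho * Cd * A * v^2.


Step 1: v^2 = 124.0996
Step 2: Fd = 0.5 * 1.225 * 0.903 * 0.35 * 124.0996
= 24.023 N

24.023 N


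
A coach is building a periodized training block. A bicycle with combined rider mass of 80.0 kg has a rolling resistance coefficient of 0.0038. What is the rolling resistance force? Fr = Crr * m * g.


Fr = 0.0038 * 80.0 * 9.81
= 0.304 * 9.81
= 2.982 N

2.982 N


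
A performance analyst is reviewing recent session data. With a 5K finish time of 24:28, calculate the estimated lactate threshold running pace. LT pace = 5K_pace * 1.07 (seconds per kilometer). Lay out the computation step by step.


Race duration = 1468 s for 5 km
Average pace = 1468 / 5 = 293.6 s/km
LT pace = 293.6 * 1.07
= 314.15 s/km

314.15 s/km


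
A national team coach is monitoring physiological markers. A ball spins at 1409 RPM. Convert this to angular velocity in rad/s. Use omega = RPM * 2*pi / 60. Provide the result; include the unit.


omega = 1409 * 2 * pi / 60
= 1409 * 6.28318531 / 60
= 8853.008 / 60
= 147.55 rad/s

147.55 rad/s


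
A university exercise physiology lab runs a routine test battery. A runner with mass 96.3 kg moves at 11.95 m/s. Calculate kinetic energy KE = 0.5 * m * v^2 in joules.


v^2 = 11.95^2 = 142.8025
KE = 0.5 * 96.3 * 142.8025
= 6875.94 J

6875.94 J


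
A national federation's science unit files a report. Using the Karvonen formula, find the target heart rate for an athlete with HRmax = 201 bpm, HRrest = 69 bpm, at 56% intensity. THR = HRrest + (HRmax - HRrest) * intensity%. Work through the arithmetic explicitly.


HRR = 201 - 69 = 132
THR = 69 + 132 * 0.56
= 69 + 73.92
= 142.92 bpm

142.92 bpm


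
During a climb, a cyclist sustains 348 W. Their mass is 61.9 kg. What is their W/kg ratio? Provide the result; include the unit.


Power-to-weight = 348 W / 61.9 kg
= 5.622 W/kg

5.622 W/kg


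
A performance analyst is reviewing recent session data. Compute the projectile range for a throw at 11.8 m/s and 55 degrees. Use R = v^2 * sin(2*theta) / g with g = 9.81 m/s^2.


Two times the angle = 110 degrees
sin(110) = 0.939693
R = 139.24 * 0.939693 / 9.81 = 13.338 m

13.338 m


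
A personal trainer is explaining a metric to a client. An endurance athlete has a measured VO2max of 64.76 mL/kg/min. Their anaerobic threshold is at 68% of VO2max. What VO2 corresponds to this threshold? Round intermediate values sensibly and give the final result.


Anaerobic threshold VO2 = VO2max * 68%
= 64.76 * 0.68
= 44.04 mL/kg/min

44.04 mL/kg/min


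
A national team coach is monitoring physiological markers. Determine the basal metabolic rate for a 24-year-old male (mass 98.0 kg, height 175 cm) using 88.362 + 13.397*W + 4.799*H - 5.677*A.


BMR = 88.362 + 13.397*98.0 + 4.799*175 - 5.677*24
= 2104.85 kcal/day

2104.85 kcal/day


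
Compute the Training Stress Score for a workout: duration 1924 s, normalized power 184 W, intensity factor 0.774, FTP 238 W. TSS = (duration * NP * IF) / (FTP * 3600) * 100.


Product = 1924 * 184 * 0.774 = 274008.384
Base = 238 * 3600 = 856800
TSS = 274008.384 / 856800 * 100 = 31.98

31.98 TSS


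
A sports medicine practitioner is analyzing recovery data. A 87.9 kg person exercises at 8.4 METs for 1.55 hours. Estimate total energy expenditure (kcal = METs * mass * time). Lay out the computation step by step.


Energy = METs * mass(kg) * time(h)
= 8.4 * 87.9 * 1.55
= 1144.46 kcal

1144.46 kcal


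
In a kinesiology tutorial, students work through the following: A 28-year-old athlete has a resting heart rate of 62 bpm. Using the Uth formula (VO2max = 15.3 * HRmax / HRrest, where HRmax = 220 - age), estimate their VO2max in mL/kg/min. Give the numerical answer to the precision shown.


HRmax = 220 - 28 = 192 bpm
Ratio = HRmax / HRrest = 192 / 62 = 3.0968
VO2max = 15.3 * 3.0968 = 47.38 mL/kg/min

47.38 mL/kg/min


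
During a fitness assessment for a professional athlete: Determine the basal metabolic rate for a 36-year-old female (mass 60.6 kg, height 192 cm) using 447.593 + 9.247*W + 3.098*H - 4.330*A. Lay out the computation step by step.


BMR = 447.593 + 9.247*60.6 + 3.098*192 - 4.330*36
= 1446.9 kcal/day

1446.9 kcal/day


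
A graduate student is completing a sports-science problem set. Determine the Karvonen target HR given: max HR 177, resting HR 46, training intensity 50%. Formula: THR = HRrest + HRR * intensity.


HRR = HRmax - HRrest = 177 - 46 = 131
THR = 46 + 131 * 0.5
= 111.5 bpm

111.5 bpm


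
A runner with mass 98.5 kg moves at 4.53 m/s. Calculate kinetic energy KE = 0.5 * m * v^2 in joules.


v^2 = 4.53^2 = 20.5209
KE = 0.5 * 98.5 * 20.5209
= 1010.65 J

1010.65 J


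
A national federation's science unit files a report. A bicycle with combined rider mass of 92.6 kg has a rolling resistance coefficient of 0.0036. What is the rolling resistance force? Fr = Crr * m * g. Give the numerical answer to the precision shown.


Fr = 0.0036 * 92.6 * 9.81
= 0.33336 * 9.81
= 3.27 N

3.27 N


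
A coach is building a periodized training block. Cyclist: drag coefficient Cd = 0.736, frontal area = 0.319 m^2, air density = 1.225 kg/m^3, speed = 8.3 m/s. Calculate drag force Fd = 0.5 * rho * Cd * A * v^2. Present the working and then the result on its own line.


v^2 = 8.3^2 = 68.89
Fd = 0.5 * 1.225 * 0.736 * 0.319 * 68.89
= 9.907 N

9.907 N


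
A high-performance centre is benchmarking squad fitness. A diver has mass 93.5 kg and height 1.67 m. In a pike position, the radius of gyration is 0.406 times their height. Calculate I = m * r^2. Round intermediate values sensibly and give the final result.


r = 0.406 * 1.67 = 0.67802 m
I = m * r^2 = 93.5 * 0.459711 = 42.983 kg*m^2

42.983 kg*m^2


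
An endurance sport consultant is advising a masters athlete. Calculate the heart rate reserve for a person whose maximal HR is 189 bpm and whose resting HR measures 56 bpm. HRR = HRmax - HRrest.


HRmax = 189 bpm
HRrest = 56 bpm
HRR = 189 - 56 = 133 bpm

133 bpm


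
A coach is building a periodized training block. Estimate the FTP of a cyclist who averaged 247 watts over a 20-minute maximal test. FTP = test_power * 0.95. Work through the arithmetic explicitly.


FTP = 247 * 0.95 = 234.65 W

234.65 W


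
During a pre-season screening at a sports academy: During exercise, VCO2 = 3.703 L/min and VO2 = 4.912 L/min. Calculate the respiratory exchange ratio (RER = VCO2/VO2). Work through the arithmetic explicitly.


RER = VCO2 / VO2
= 3.703 / 4.912
= 0.7539

0.7539


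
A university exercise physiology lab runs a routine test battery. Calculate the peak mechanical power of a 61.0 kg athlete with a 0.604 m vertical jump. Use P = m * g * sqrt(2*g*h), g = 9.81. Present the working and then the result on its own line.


First, sqrt(2gh) = sqrt(2 * 9.81 * 0.604)
= sqrt(11.85048) = 3.442453 m/s
Power = 61.0 * 9.81 * 3.442453 = 2060.0 W

2060.0 W


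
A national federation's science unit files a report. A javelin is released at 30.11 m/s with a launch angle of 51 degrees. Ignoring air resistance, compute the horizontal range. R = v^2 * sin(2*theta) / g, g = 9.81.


Launch speed squared = 906.6121
sin(2 * 51 deg) = 0.978148
Range = 906.6121 * 0.978148 / 9.81
= 90.398 m

90.398 m


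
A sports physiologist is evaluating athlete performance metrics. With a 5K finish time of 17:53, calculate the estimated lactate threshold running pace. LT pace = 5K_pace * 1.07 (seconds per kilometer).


Race duration = 1073 s for 5 km
Average pace = 1073 / 5 = 214.6 s/km
LT pace = 214.6 * 1.07
= 229.62 s/km

229.62 s/km


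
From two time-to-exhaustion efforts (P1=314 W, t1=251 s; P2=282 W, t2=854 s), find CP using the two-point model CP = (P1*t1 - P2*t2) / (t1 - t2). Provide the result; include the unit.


Work in trial 1 = 78814 J
Work in trial 2 = 240828 J
Delta work = -162014 J
Delta time = -603 s
CP = -162014 / -603 = 268.68 W

268.68 W


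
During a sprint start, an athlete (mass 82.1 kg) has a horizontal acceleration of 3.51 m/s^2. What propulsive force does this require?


Propulsive force = mass * acceleration
= 82.1 kg * 3.51 m/s^2
= 288.17 N

288.17 N


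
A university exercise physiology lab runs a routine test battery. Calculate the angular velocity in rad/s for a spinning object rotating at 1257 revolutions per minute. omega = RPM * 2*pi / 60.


omega = RPM * 2*pi / 60
= 1257 * 6.28318531 / 60
= 131.633 rad/s

131.633 rad/s


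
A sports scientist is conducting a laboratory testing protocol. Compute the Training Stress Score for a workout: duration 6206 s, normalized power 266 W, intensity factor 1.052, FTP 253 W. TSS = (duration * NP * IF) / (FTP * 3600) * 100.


Product = 6206 * 266 * 1.052 = 1736637.392
Base = 253 * 3600 = 910800
TSS = 1736637.392 / 910800 * 100 = 190.67

190.67 TSS


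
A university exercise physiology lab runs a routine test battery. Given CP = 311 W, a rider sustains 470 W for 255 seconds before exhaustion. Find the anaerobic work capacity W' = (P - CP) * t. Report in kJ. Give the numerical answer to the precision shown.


Excess power = 470 - 311 = 159 W
Work above CP = 159 * 255 = 40545 J
W' = 40.545 kJ

40.545 kJ


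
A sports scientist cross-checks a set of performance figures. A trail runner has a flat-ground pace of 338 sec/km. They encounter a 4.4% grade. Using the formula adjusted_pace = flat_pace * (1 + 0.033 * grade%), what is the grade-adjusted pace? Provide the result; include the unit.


Grade factor = 1 + 0.033 * 4.4 = 1.1452
Adjusted = 338 * 1.1452 = 387.08 sec/km

387.08 s/km


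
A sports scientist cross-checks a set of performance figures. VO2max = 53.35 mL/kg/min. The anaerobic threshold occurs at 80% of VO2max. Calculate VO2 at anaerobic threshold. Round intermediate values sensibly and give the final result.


AT fraction = 80 / 100 = 0.8
AT VO2 = 53.35 * 0.8
= 42.68 mL/kg/min

42.68 mL/kg/min


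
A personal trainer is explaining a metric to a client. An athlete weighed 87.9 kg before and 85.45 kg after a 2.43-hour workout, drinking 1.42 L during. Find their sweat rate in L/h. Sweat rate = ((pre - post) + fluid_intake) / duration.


Body mass change = 2.45 kg
Total sweat loss = 2.45 + 1.42 = 3.87 L
Rate = 3.87 / 2.43 = 1.593 L/h

1.593 L/h


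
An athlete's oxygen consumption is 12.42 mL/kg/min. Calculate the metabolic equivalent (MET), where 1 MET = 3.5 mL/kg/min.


MET = VO2 / 3.5
= 12.42 / 3.5
= 3.55 METs

3.55 METs


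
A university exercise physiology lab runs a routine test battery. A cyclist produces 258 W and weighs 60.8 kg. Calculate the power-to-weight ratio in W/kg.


P/W = power / mass
= 258 / 60.8
= 4.243 W/kg

4.243 W/kg


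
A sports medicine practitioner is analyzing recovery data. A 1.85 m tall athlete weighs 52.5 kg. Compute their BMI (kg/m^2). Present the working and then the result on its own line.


height^2 = 3.4225 m^2
BMI = 52.5 / 3.4225 = 15.34 kg/m^2

15.34 kg/m^2


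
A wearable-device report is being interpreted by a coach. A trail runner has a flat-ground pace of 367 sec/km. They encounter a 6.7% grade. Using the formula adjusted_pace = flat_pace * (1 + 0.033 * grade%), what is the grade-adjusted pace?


Grade factor = 1 + 0.033 * 6.7 = 1.2211
Adjusted = 367 * 1.2211 = 448.14 sec/km

448.14 s/km


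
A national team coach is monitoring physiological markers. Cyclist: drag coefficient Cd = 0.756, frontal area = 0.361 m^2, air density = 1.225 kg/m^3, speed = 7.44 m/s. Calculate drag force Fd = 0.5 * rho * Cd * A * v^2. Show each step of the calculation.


v^2 = 7.44^2 = 55.3536
Fd = 0.5 * 1.225 * 0.756 * 0.361 * 55.3536
= 9.253 N

9.253 N


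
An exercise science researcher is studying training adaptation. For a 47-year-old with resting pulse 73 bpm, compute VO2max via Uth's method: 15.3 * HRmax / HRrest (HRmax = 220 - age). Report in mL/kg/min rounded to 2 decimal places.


Step 1: HRmax = 220 - 47 = 173 bpm
Step 2: Ratio = 173 / 73 = 2.3699
Step 3: VO2max = 15.3 * 2.3699 = 36.26 mL/kg/min

36.26 mL/kg/min


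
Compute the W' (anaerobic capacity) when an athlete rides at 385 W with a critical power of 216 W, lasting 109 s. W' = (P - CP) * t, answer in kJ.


Above-CP power = 169 W
Duration = 109 s
W' = 169 * 109 = 18421 J
Convert: 18421 / 1000 = 18.421 kJ

18.421 kJ


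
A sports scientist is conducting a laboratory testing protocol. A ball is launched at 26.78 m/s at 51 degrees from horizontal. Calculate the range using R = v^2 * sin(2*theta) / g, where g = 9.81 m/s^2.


sin(2 * 51) = sin(102) = 0.978148
v^2 = 26.78^2 = 717.1684
R = 717.1684 * 0.978148 / 9.81
= 71.508 m

71.508 m


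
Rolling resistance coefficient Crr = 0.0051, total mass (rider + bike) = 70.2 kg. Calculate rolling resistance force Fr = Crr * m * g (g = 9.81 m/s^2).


Fr = Crr * m * g
= 0.0051 * 70.2 * 9.81
= 3.512 N

3.512 N


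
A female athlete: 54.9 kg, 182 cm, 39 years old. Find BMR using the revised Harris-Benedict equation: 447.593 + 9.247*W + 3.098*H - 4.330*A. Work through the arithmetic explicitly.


Intercept = 447.593
Weight contribution = 9.247 * 54.9 = 507.6603
Height contribution = 3.098 * 182 = 563.836
Age contribution = 4.33 * 39 = 168.87
BMR = 447.593 + 507.6603 + 563.836 - 168.87
= 1350.22 kcal/day

1350.22 kcal/day


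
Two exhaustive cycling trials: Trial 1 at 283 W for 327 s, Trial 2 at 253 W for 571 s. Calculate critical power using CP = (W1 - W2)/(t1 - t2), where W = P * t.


W1 = 283 * 327 = 92541 J
W2 = 253 * 571 = 144463 J
CP = (92541 - 144463) / (327 - 571)
= -51922 / -244
= 212.8 W

212.8 W


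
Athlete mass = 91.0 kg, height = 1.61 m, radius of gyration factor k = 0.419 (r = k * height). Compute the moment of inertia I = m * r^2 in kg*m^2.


r = k * height = 0.419 * 1.61 = 0.67459 m
r^2 = 0.67459^2 = 0.455072
I = 91.0 * 0.455072 = 41.412 kg*m^2

41.412 kg*m^2


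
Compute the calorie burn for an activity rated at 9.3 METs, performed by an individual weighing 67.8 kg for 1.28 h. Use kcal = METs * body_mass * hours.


Product of METs and mass = 9.3 * 67.8 = 630.54
Total kcal = 630.54 * 1.28 = 807.09 kcal

807.09 kcal


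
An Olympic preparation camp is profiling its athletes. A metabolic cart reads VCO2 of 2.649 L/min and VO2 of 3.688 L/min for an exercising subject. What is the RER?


RER = VCO2 / VO2 = 2.649 / 3.688 = 0.7183

0.7183


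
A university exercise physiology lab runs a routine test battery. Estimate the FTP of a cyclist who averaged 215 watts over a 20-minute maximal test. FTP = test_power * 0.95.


FTP = 215 * 0.95 = 204.25 W

204.25 W


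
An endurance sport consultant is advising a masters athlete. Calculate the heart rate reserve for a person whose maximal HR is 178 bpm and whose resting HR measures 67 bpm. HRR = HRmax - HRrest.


HRmax = 178 bpm
HRrest = 67 bpm
HRR = 178 - 67 = 111 bpm

111 bpm


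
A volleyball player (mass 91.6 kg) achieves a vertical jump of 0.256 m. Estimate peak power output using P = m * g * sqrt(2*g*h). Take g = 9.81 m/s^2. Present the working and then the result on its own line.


2 * g * h = 2 * 9.81 * 0.256 = 5.02272
sqrt(5.02272) = 2.241143 m/s
P = 91.6 * 9.81 * 2.241143 = 2013.88 W

2013.88 W


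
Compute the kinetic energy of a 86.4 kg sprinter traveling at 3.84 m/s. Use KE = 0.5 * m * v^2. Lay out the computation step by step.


Velocity squared = 14.7456
KE = 0.5 * 86.4 * 14.7456 = 637.01 J

637.01 J


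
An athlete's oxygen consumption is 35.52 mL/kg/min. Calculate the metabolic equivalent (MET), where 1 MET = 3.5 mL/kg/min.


MET = VO2 / 3.5
= 35.52 / 3.5
= 10.15 METs

10.15 METs


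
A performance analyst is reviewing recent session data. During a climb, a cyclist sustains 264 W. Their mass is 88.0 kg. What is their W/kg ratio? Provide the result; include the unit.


Power-to-weight = 264 W / 88.0 kg
= 3.0 W/kg

3.0 W/kg


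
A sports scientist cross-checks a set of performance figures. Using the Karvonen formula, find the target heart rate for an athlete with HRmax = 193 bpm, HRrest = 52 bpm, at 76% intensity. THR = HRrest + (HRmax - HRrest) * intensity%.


HRR = 193 - 52 = 141
THR = 52 + 141 * 0.76
= 52 + 107.16
= 159.16 bpm

159.16 bpm


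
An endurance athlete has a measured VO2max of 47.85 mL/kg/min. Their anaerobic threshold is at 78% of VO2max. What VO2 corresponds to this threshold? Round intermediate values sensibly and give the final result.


Anaerobic threshold VO2 = VO2max * 78%
= 47.85 * 0.78
= 37.32 mL/kg/min

37.32 mL/kg/min


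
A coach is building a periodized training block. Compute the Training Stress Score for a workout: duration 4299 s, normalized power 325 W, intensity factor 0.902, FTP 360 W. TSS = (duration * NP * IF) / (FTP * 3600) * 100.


Product = 4299 * 325 * 0.902 = 1260251.85
Base = 360 * 3600 = 1296000
TSS = 1260251.85 / 1296000 * 100 = 97.24

97.24 TSS


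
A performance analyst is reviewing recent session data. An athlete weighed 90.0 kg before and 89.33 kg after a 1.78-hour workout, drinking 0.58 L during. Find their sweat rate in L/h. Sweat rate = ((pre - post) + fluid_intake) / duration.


Body mass change = 0.67 kg
Total sweat loss = 0.67 + 0.58 = 1.25 L
Rate = 1.25 / 1.78 = 0.702 L/h

0.702 L/h


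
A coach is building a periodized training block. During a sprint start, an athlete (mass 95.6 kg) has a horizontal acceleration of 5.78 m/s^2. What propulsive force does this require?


Propulsive force = mass * acceleration
= 95.6 kg * 5.78 m/s^2
= 552.57 N

552.57 N


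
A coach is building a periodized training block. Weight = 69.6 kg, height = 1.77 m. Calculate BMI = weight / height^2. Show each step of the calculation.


height^2 = 1.77^2 = 3.1329
BMI = 69.6 / 3.1329 = 22.22 kg/m^2

22.22 kg/m^2


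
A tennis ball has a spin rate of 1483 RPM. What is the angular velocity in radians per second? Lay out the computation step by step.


Convert RPM to rad/s: multiply by 2*pi and divide by 60
omega = 1483 * 2 * pi / 60
= 155.299 rad/s

155.299 rad/s


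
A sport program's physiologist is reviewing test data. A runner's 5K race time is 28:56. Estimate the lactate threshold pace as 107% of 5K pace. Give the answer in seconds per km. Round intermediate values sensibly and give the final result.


Total race time = 28*60 + 56 = 1736 seconds
5K pace = 1736 / 5 = 347.2 sec/km
LT pace = 347.2 * 1.07 = 371.5 sec/km

371.5 s/km


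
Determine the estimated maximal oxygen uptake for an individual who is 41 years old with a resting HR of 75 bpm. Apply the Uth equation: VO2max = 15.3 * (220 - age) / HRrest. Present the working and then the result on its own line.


HRmax = 220 - 41 = 179
VO2max = 15.3 * (179 / 75)
= 15.3 * 2.3867
= 36.52 mL/kg/min

36.52 mL/kg/min


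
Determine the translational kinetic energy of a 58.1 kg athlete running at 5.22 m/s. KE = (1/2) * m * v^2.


KE = 0.5 * m * v^2
= 0.5 * 58.1 * 5.22^2
= 0.5 * 58.1 * 27.2484
= 791.57 J

791.57 J


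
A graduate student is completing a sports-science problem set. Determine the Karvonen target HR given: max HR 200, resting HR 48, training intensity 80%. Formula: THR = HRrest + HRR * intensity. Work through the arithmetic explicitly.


HRR = HRmax - HRrest = 200 - 48 = 152
THR = 48 + 152 * 0.8
= 169.6 bpm

169.6 bpm


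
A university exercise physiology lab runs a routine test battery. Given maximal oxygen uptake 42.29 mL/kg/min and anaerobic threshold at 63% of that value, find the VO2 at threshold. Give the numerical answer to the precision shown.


Percentage as decimal = 0.63
VO2 at AT = 42.29 * 0.63 = 26.64 mL/kg/min

26.64 mL/kg/min


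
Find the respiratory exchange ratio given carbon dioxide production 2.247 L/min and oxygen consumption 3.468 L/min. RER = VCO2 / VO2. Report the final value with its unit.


VCO2 = 2.247 L/min
VO2 = 3.468 L/min
RER = 2.247 / 3.468 = 0.6479

0.6479


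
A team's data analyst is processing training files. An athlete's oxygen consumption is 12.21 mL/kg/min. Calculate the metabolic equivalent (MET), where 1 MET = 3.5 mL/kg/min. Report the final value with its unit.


MET = VO2 / 3.5
= 12.21 / 3.5
= 3.49 METs

3.49 METs


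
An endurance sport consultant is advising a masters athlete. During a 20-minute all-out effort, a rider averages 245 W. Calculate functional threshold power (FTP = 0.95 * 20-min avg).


FTP = 0.95 * 245
= 232.75 W

232.75 W


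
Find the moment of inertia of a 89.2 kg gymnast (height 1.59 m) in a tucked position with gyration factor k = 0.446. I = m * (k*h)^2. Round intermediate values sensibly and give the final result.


Radius of gyration = 0.446 * 1.59 = 0.70914 m
I = 89.2 * 0.70914^2
= 89.2 * 0.50288
= 44.857 kg*m^2

44.857 kg*m^2


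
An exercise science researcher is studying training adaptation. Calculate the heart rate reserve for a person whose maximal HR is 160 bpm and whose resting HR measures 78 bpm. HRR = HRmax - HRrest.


HRmax = 160 bpm
HRrest = 78 bpm
HRR = 160 - 78 = 82 bpm

82 bpm


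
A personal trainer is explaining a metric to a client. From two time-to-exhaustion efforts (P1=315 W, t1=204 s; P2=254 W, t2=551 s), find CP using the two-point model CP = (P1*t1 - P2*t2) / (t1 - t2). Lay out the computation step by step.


Work in trial 1 = 64260 J
Work in trial 2 = 139954 J
Delta work = -75694 J
Delta time = -347 s
CP = -75694 / -347 = 218.14 W

218.14 W


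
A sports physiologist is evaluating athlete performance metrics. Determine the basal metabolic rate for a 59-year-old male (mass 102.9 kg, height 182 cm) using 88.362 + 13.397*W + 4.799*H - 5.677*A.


BMR = 88.362 + 13.397*102.9 + 4.799*182 - 5.677*59
= 2005.39 kcal/day

2005.39 kcal/day


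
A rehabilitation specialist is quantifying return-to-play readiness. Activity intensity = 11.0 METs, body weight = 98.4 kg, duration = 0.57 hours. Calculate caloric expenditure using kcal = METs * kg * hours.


kcal = 11.0 * 98.4 * 0.57
= 1082.4 * 0.57
= 616.97 kcal

616.97 kcal


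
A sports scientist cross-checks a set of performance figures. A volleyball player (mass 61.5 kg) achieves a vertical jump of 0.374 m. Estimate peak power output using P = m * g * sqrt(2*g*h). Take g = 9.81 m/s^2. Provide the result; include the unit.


2 * g * h = 2 * 9.81 * 0.374 = 7.33788
sqrt(7.33788) = 2.708852 m/s
P = 61.5 * 9.81 * 2.708852 = 1634.29 W

1634.29 W


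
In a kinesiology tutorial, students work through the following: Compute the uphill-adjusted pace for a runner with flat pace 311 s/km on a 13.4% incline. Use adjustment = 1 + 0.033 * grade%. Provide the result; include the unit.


Adjustment factor = 1 + 0.033 * 13.4 = 1.4422
Grade-adjusted pace = 311 * 1.4422 = 448.52 s/km

448.52 s/km


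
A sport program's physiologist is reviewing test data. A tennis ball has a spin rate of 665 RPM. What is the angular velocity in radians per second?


Convert RPM to rad/s: multiply by 2*pi and divide by 60
omega = 665 * 2 * pi / 60
= 69.639 rad/s

69.639 rad/s


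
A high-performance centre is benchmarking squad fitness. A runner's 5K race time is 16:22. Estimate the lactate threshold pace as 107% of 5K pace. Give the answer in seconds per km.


Total race time = 16*60 + 22 = 982 seconds
5K pace = 982 / 5 = 196.4 sec/km
LT pace = 196.4 * 1.07 = 210.15 sec/km

210.15 s/km


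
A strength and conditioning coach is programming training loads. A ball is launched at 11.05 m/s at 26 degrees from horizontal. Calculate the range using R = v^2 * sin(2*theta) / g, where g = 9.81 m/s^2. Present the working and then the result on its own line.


sin(2 * 26) = sin(52) = 0.788011
v^2 = 11.05^2 = 122.1025
R = 122.1025 * 0.788011 / 9.81
= 9.808 m

9.808 m


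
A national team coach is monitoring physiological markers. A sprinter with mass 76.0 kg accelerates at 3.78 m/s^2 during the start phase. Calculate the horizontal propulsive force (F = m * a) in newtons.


F = m * a
= 76.0 * 3.78
= 287.28 N

287.28 N


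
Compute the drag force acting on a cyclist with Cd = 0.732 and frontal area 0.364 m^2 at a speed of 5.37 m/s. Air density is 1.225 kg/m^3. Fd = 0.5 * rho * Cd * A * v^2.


Step 1: v^2 = 28.8369
Step 2: Fd = 0.5 * 1.225 * 0.732 * 0.364 * 28.8369
= 4.706 N

4.706 N


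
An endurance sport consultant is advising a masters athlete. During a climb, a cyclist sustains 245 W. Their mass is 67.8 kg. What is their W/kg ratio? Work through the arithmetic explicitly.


Power-to-weight = 245 W / 67.8 kg
= 3.614 W/kg

3.614 W/kg


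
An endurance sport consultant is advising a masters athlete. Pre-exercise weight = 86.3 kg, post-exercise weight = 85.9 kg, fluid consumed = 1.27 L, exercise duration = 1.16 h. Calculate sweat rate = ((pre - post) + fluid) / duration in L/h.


Weight loss = 86.3 - 85.9 = 0.4 kg (approx L)
Total sweat = 0.4 + 1.27 = 1.67 L
Sweat rate = 1.67 / 1.16 = 1.44 L/h

1.44 L/h


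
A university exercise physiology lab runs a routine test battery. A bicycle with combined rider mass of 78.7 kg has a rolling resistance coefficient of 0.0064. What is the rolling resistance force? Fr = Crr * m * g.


Fr = 0.0064 * 78.7 * 9.81
= 0.50368 * 9.81
= 4.941 N

4.941 N


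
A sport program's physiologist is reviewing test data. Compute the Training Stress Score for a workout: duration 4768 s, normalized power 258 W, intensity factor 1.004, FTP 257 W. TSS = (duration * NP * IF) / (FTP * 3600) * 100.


Product = 4768 * 258 * 1.004 = 1235064.576
Base = 257 * 3600 = 925200
TSS = 1235064.576 / 925200 * 100 = 133.49

133.49 TSS


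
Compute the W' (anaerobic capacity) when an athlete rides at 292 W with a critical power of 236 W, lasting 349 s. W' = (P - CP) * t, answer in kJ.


Above-CP power = 56 W
Duration = 349 s
W' = 56 * 349 = 19544 J
Convert: 19544 / 1000 = 19.544 kJ

19.544 kJ


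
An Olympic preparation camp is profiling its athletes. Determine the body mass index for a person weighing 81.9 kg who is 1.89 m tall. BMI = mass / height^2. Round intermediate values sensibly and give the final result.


BMI = mass / height^2
= 81.9 / 1.89^2
= 81.9 / 3.5721
= 22.93 kg/m^2

22.93 kg/m^2


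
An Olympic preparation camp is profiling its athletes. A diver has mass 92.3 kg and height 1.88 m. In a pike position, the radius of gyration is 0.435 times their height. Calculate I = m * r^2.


r = 0.435 * 1.88 = 0.8178 m
I = m * r^2 = 92.3 * 0.668797 = 61.73 kg*m^2

61.73 kg*m^2


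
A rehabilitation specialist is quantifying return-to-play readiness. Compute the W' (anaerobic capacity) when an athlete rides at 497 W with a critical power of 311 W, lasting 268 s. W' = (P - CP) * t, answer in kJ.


Above-CP power = 186 W
Duration = 268 s
W' = 186 * 268 = 49848 J
Convert: 49848 / 1000 = 49.848 kJ

49.848 kJ


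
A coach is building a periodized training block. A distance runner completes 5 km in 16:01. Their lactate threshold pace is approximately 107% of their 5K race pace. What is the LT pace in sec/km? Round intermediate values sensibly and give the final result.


Convert to seconds: 16 min 1 s = 961 s
Pace per km = 961 / 5 = 192.2 s/km
LT pace = 192.2 * 1.07 = 205.65 s/km

205.65 s/km


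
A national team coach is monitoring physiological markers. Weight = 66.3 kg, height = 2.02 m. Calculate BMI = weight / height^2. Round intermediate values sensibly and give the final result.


height^2 = 2.02^2 = 4.0804
BMI = 66.3 / 4.0804 = 16.25 kg/m^2

16.25 kg/m^2


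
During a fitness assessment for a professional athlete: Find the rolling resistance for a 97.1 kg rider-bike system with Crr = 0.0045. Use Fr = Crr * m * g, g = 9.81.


m * g = 97.1 * 9.81 = 952.551 N
Fr = 0.0045 * 952.551 = 4.286 N

4.286 N


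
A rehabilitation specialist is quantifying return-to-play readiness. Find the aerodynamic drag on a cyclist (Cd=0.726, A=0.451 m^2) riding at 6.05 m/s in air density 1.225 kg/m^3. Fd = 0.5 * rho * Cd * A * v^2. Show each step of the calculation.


Fd = 0.5 * 1.225 * 0.726 * 0.451 * 6.05^2
= 0.5 * 1.225 * 0.726 * 0.451 * 36.6025
= 7.341 N

7.341 N


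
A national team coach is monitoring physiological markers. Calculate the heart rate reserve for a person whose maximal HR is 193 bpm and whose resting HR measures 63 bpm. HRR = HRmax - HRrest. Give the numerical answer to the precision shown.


HRmax = 193 bpm
HRrest = 63 bpm
HRR = 193 - 63 = 130 bpm

130 bpm


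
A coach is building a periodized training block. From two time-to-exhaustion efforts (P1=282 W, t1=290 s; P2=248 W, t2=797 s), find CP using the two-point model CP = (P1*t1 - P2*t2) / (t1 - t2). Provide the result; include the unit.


Work in trial 1 = 81780 J
Work in trial 2 = 197656 J
Delta work = -115876 J
Delta time = -507 s
CP = -115876 / -507 = 228.55 W

228.55 W


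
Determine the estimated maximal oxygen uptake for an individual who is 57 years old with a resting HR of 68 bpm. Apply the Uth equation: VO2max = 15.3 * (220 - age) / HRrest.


HRmax = 220 - 57 = 163
VO2max = 15.3 * (163 / 68)
= 15.3 * 2.3971
= 36.68 mL/kg/min

36.68 mL/kg/min


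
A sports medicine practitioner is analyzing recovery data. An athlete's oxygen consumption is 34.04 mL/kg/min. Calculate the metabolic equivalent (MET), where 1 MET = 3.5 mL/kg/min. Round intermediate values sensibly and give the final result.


MET = VO2 / 3.5
= 34.04 / 3.5
= 9.73 METs

9.73 METs


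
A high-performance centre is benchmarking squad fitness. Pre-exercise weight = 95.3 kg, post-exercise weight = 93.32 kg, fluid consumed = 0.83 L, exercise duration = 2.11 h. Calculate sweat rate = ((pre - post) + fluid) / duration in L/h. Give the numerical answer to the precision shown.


Weight loss = 95.3 - 93.32 = 1.98 kg (approx L)
Total sweat = 1.98 + 0.83 = 2.81 L
Sweat rate = 2.81 / 2.11 = 1.332 L/h

1.332 L/h


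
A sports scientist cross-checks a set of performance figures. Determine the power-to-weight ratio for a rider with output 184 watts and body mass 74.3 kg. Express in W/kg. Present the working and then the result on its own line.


P/W = 184 / 74.3 = 2.476 W/kg

2.476 W/kg


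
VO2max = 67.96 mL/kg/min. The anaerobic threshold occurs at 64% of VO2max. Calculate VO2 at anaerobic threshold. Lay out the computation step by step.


AT fraction = 64 / 100 = 0.64
AT VO2 = 67.96 * 0.64
= 43.49 mL/kg/min

43.49 mL/kg/min
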